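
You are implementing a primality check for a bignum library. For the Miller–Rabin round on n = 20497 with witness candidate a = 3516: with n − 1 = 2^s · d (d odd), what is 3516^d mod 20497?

4047

n − 1 = 20496 = 2^4 · 1281, so s = 4 and d = 1281.
By repeated squaring, 3516^1281 ≡ 4047 (mod 20497).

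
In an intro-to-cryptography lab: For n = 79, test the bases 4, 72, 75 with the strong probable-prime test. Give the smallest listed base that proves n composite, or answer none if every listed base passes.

n − 1 = 78 = 2^1 · 39, so s = 1 and d = 39.
Base 4: x_0 = 4^39 mod 79 = 1. x_0 = 1, so 4 is not a witness.
Base 72: x_0 = 72^39 mod 79 = 1. x_0 = 1, so 72 is not a witness.
Base 75: x_0 = 75^39 mod 79 = 78. x_0 = 78 ≡ −1, so 75 is not a witness.
No listed base is a witness for 79.

none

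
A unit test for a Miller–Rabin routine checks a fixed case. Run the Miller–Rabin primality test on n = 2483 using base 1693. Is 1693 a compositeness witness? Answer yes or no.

yes

n − 1 = 2482 = 2^1 · 1241, so s = 1 and d = 1241.
x_0 = 1693^1241 mod 2483 = 1894.
x_0 ∉ {1, 2482} and s = 1, so 1693 is a Miller–Rabin witness and 2483 is composite.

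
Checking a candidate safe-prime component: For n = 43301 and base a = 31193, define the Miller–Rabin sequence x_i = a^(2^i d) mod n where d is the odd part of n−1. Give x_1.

n − 1 = 43300 = 2^2 · 10825, so s = 2 and d = 10825.
Repeated squaring mod 43301: 31193^1 ≡ 31193, 31193^2 ≡ 29779, 31193^4 ≡ 27662, 31193^8 ≡ 14273, 31193^16 ≡ 30625, 31193^32 ≡ 34266, 31193^64 ≡ 8840, 31193^128 ≡ 30596, 31193^256 ≡ 34198, 31193^512 ≡ 29796, 31193^1024 ≡ 1213, 31193^2048 ≡ 42436, 31193^4096 ≡ 12108, 31193^8192 ≡ 29779.
10825 = 8192 + 2048 + 512 + 64 + 8 + 1, so 31193^10825 ≡ 29779·42436·29796·8840·14273·31193 ≡ 1789 (mod 43301).
x_0 = 1789.
x_1 = 1789^2 mod 43301 = 39548.

39548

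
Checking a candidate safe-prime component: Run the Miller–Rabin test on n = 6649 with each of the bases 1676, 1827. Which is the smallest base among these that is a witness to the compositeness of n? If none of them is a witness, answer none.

n − 1 = 6648 = 2^3 · 831, so s = 3 and d = 831.
Base 1676: x_0 = 1676^831 mod 6649 = 6028. x_0 is neither 1 nor 6648, so continue squaring. x_1 = 6028^2 mod 6649 = 6648. x_1 ≡ −1, so 1676 is not a witness.
Base 1827: x_0 = 1827^831 mod 6649 = 6524. x_0 is neither 1 nor 6648, so continue squaring. x_1 = 6524^2 mod 6649 = 2327. x_2 = 2327^2 mod 6649 = 2643. Reached i = s−1 = 2 without hitting −1: 1827 is a Miller–Rabin witness and 6649 is composite.
The smallest witness among the given bases is 1827.

1827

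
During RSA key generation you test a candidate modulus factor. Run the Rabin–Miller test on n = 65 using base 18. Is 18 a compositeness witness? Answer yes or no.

n − 1 = 64 = 2^6 · 1, so s = 6 and d = 1.
x_0 = 18^1 mod 65 = 18.
x_0 is neither 1 nor 64, so continue squaring.
x_1 = 18^2 mod 65 = 64.
x_1 ≡ −1, so 18 is not a witness.

no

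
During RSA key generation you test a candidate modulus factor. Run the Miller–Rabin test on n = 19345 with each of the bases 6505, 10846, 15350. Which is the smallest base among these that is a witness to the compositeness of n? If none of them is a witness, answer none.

n − 1 = 19344 = 2^4 · 1209, so s = 4 and d = 1209.
Base 6505: x_0 = 6505^1209 mod 19345 = 5330. x_0 is neither 1 nor 19344, so continue squaring. x_1 = 5330^2 mod 19345 = 10440. x_2 = 10440^2 mod 19345 = 3870. x_3 = 3870^2 mod 19345 = 3870. Reached i = s−1 = 3 without hitting −1: 6505 is a Miller–Rabin witness and 19345 is composite.
Base 10846: x_0 = 10846^1209 mod 19345 = 19156. x_0 is neither 1 nor 19344, so continue squaring. x_1 = 19156^2 mod 19345 = 16376. x_2 = 16376^2 mod 19345 = 12986. x_3 = 12986^2 mod 19345 = 5831. Reached i = s−1 = 3 without hitting −1: 10846 is a Miller–Rabin witness and 19345 is composite.
Base 15350: x_0 = 15350^1209 mod 19345 = 13220. x_0 is neither 1 nor 19344, so continue squaring. x_1 = 13220^2 mod 19345 = 5670. x_2 = 5670^2 mod 19345 = 16855. x_3 = 16855^2 mod 19345 = 9700. Reached i = s−1 = 3 without hitting −1: 15350 is a Miller–Rabin witness and 19345 is composite.
The smallest witness among the given bases is 6505.

6505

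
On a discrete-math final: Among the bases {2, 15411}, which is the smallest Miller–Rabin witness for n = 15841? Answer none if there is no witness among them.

none

n − 1 = 15840 = 2^5 · 495, so s = 5 and d = 495.
Base 2: x_0 = 2^495 mod 15841 = 1. x_0 = 1, so 2 is not a witness.
Base 15411: x_0 = 15411^495 mod 15841 = 1. x_0 = 1, so 15411 is not a witness.
No listed base is a witness for 15841.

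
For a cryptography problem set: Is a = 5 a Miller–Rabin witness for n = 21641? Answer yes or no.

yes

n − 1 = 21640 = 2^3 · 2705, so s = 3 and d = 2705.
x_0 = 5^2705 mod 21641 = 12891.
x_0 is neither 1 nor 21640, so continue squaring.
x_1 = 12891^2 mod 21641 = 18283.
x_2 = 18283^2 mod 21641 = 1203.
Reached i = s−1 = 2 without hitting −1: 5 is a Miller–Rabin witness and 21641 is composite.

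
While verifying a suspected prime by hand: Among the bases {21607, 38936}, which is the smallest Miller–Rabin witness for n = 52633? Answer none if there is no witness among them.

38936

n − 1 = 52632 = 2^3 · 6579, so s = 3 and d = 6579.
Base 21607: x_0 = 21607^6579 mod 52633 = 52632. x_0 = 52632 ≡ −1, so 21607 is not a witness.
Base 38936: x_0 = 38936^6579 mod 52633 = 49029. x_0 is neither 1 nor 52632, so continue squaring. x_1 = 49029^2 mod 52633 = 41098. x_2 = 41098^2 mod 52633 = 1. x_2 = 1 but x_1 ≠ ±1, a nontrivial square root of 1 — 38936 is a witness and 52633 is composite.
The smallest witness among the given bases is 38936.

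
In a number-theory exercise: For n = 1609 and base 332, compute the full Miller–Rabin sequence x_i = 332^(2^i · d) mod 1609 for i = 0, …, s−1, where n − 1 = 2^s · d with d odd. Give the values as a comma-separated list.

355, 523, 1608

n − 1 = 1608 = 2^3 · 201, so s = 3 and d = 201.
x_0 = 332^201 mod 1609 = 355.
x_1 = 355^2 mod 1609 = 523.
x_2 = 523^2 mod 1609 = 1608.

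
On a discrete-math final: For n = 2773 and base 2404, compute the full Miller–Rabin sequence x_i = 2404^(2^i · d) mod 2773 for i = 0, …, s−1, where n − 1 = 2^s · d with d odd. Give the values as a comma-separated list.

1706, 1559

n − 1 = 2772 = 2^2 · 693, so s = 2 and d = 693.
x_0 = 2404^693 mod 2773 = 1706.
x_1 = 1706^2 mod 2773 = 1559.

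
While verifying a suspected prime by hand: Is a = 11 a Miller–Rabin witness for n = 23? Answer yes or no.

no

n − 1 = 22 = 2^1 · 11, so s = 1 and d = 11.
x_0 = 11^11 mod 23 = 22.
x_0 = 22 ≡ −1, so 11 is not a witness.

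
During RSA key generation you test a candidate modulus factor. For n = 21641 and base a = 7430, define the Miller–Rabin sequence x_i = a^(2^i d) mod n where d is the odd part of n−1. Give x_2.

19704

n − 1 = 21640 = 2^3 · 2705, so s = 3 and d = 2705.
Repeated squaring mod 21641: 7430^1 ≡ 7430, 7430^2 ≡ 20350, 7430^4 ≡ 324, 7430^8 ≡ 18412, 7430^16 ≡ 17120, 7430^32 ≡ 10337, 7430^64 ≡ 11952, 7430^128 ≡ 19704, 7430^256 ≡ 8076, 7430^512 ≡ 17443, 7430^1024 ≡ 7430, 7430^2048 ≡ 20350.
2705 = 2048 + 512 + 128 + 16 + 1, so 7430^2705 ≡ 20350·17443·19704·17120·7430 ≡ 10337 (mod 21641).
x_0 = 10337.
x_1 = 10337^2 mod 21641 = 11952.
x_2 = 11952^2 mod 21641 = 19704.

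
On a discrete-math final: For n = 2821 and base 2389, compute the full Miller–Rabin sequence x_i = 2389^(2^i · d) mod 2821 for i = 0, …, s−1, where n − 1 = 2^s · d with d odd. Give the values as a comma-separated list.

n − 1 = 2820 = 2^2 · 705, so s = 2 and d = 705.
x_0 = 2389^705 mod 2821 = 1520.
x_1 = 1520^2 mod 2821 = 1.

1520, 1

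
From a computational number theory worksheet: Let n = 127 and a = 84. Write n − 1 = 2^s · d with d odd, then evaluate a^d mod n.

1

n − 1 = 126 = 2^1 · 63, so s = 1 and d = 63.
Repeated squaring mod 127: 84^1 ≡ 84, 84^2 ≡ 71, 84^4 ≡ 88, 84^8 ≡ 124, 84^16 ≡ 9, 84^32 ≡ 81.
63 = 32 + 16 + 8 + 4 + 2 + 1, so 84^63 ≡ 81·9·124·88·71·84 ≡ 1 (mod 127).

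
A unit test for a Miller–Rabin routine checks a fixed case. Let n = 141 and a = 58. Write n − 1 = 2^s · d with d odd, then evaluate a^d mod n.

n − 1 = 140 = 2^2 · 35, so s = 2 and d = 35.
58^35 mod 141 = 88.

88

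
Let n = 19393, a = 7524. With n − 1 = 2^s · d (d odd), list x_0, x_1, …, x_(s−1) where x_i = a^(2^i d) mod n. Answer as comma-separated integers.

12254, 517, 15180, 4774, 4301, 17072

n − 1 = 19392 = 2^6 · 303, so s = 6 and d = 303.
x_0 = 7524^303 mod 19393 = 12254.
x_1 = 12254^2 mod 19393 = 517.
x_2 = 517^2 mod 19393 = 15180.
x_3 = 15180^2 mod 19393 = 4774.
x_4 = 4774^2 mod 19393 = 4301.
x_5 = 4301^2 mod 19393 = 17072.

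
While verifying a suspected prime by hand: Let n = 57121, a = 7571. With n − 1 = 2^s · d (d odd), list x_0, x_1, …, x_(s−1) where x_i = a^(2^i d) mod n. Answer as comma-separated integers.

3586, 7171, 14341, 28681, 240

n − 1 = 57120 = 2^5 · 1785, so s = 5 and d = 1785.
x_0 = 7571^1785 mod 57121 = 3586.
x_1 = 3586^2 mod 57121 = 7171.
x_2 = 7171^2 mod 57121 = 14341.
x_3 = 14341^2 mod 57121 = 28681.
x_4 = 28681^2 mod 57121 = 240.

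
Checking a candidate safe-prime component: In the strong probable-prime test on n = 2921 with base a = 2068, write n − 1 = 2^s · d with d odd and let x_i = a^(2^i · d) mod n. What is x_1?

1304

n − 1 = 2920 = 2^3 · 365, so s = 3 and d = 365.
x_0 = 2068^365 mod 2921 = 824.
x_1 = 824^2 mod 2921 = 1304.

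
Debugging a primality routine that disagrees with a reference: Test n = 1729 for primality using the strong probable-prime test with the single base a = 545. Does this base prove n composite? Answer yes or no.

no

n − 1 = 1728 = 2^6 · 27, so s = 6 and d = 27.
x_0 = 545^27 mod 1729 = 1728.
x_0 = 1728 ≡ −1, so 545 is not a witness.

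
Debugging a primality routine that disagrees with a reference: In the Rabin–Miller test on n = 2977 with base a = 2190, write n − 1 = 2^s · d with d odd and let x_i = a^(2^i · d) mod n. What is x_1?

519

n − 1 = 2976 = 2^5 · 93, so s = 5 and d = 93.
x_0 = 2190^93 mod 2977 = 1656.
x_1 = 1656^2 mod 2977 = 519.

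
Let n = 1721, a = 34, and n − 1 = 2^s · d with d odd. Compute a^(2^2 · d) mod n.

1

n − 1 = 1720 = 2^3 · 215, so s = 3 and d = 215.
Repeated squaring mod 1721: 34^1 ≡ 34, 34^2 ≡ 1156, 34^4 ≡ 840, 34^8 ≡ 1711, 34^16 ≡ 100, 34^32 ≡ 1395, 34^64 ≡ 1295, 34^128 ≡ 771.
215 = 128 + 64 + 16 + 4 + 2 + 1, so 34^215 ≡ 771·1295·100·840·1156·34 ≡ 1 (mod 1721).
x_0 = 1.
x_1 = 1^2 mod 1721 = 1.
x_2 = 1^2 mod 1721 = 1.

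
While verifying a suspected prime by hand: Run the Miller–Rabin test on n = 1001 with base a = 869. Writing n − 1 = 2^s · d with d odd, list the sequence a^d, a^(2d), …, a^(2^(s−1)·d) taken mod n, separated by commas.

176, 946, 22

n − 1 = 1000 = 2^3 · 125, so s = 3 and d = 125.
x_0 = 869^125 mod 1001 = 176.
x_1 = 176^2 mod 1001 = 946.
x_2 = 946^2 mod 1001 = 22.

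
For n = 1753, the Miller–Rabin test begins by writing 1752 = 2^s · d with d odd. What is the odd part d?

219

Halving: 1752 → 876 → 438 → 219; 219 is odd.
So 1752 = 2^3 · 219.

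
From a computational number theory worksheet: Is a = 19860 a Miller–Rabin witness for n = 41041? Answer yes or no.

no

n − 1 = 41040 = 2^4 · 2565, so s = 4 and d = 2565.
By repeated squaring, 19860^2565 ≡ 1 (mod 41041).
x_0 = 19860^2565 mod 41041 = 1.
x_0 = 1, so 19860 is not a witness.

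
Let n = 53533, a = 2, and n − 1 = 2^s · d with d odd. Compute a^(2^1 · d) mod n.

n − 1 = 53532 = 2^2 · 13383, so s = 2 and d = 13383.
By repeated squaring, 2^13383 ≡ 44515 (mod 53533).
x_0 = 44515.
x_1 = 44515^2 mod 53533 = 7697.

7697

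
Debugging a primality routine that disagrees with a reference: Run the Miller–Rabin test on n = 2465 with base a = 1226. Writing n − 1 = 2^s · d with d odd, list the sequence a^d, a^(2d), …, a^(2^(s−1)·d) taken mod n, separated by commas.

n − 1 = 2464 = 2^5 · 77, so s = 5 and d = 77.
x_0 = 1226^77 mod 2465 = 2361.
x_1 = 2361^2 mod 2465 = 956.
x_2 = 956^2 mod 2465 = 1886.
x_3 = 1886^2 mod 2465 = 1.
x_4 = 1^2 mod 2465 = 1.

2361, 956, 1886, 1, 1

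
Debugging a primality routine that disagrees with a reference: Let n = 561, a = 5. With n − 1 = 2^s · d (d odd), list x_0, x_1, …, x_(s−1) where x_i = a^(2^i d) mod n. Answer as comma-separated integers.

n − 1 = 560 = 2^4 · 35, so s = 4 and d = 35.
x_0 = 5^35 mod 561 = 23.
x_1 = 23^2 mod 561 = 529.
x_2 = 529^2 mod 561 = 463.
x_3 = 463^2 mod 561 = 67.

23, 529, 463, 67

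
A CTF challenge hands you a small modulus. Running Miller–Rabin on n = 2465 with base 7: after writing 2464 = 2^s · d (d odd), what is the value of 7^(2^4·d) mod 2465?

1

n − 1 = 2464 = 2^5 · 77, so s = 5 and d = 77.
x_0 = 7^77 mod 2465 = 2437.
x_1 = 2437^2 mod 2465 = 784.
x_2 = 784^2 mod 2465 = 871.
x_3 = 871^2 mod 2465 = 1886.
x_4 = 1886^2 mod 2465 = 1.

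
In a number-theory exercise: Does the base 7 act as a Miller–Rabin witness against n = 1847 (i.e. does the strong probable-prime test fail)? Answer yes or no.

no

n − 1 = 1846 = 2^1 · 923, so s = 1 and d = 923.
x_0 = 7^923 mod 1847 = 1.
x_0 = 1, so 7 is not a witness.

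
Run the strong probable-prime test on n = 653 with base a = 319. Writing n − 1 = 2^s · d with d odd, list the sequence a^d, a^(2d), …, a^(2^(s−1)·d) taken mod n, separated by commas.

149, 652

n − 1 = 652 = 2^2 · 163, so s = 2 and d = 163.
x_0 = 319^163 mod 653 = 149.
x_1 = 149^2 mod 653 = 652.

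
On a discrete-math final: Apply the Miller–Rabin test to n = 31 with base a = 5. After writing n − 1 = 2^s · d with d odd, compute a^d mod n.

1

n − 1 = 30 = 2^1 · 15, so s = 1 and d = 15.
Repeated squaring mod 31: 5^1 ≡ 5, 5^2 ≡ 25, 5^4 ≡ 5, 5^8 ≡ 25.
15 = 8 + 4 + 2 + 1, so 5^15 ≡ 25·5·25·5 ≡ 1 (mod 31).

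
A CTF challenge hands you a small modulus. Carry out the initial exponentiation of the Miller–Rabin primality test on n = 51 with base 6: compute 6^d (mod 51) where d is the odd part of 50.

n − 1 = 50 = 2^1 · 25, so s = 1 and d = 25.
6^25 mod 51 = 45.

45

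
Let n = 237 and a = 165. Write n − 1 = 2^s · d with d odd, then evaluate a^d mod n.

n − 1 = 236 = 2^2 · 59, so s = 2 and d = 59.
165^59 mod 237 = 54.

54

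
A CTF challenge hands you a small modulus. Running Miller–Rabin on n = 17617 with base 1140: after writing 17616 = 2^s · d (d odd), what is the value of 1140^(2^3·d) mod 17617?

13448

n − 1 = 17616 = 2^4 · 1101, so s = 4 and d = 1101.
x_0 = 1140^1101 mod 17617 = 12436.
x_1 = 12436^2 mod 17617 = 12070.
x_2 = 12070^2 mod 17617 = 9927.
x_3 = 9927^2 mod 17617 = 13448.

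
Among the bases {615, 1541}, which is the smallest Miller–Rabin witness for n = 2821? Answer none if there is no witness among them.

n − 1 = 2820 = 2^2 · 705, so s = 2 and d = 705.
Base 615: x_0 = 615^705 mod 2821 = 2820. x_0 = 2820 ≡ −1, so 615 is not a witness.
Base 1541: x_0 = 1541^705 mod 2821 = 1828. x_0 is neither 1 nor 2820, so continue squaring. x_1 = 1828^2 mod 2821 = 1520. Reached i = s−1 = 1 without hitting −1: 1541 is a Miller–Rabin witness and 2821 is composite.
The smallest witness among the given bases is 1541.

1541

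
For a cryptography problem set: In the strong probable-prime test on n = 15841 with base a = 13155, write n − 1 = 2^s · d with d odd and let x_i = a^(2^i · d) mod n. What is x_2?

218

n − 1 = 15840 = 2^5 · 495, so s = 5 and d = 495.
x_0 = 13155^495 mod 15841 = 8989.
x_1 = 8989^2 mod 15841 = 13021.
x_2 = 13021^2 mod 15841 = 218.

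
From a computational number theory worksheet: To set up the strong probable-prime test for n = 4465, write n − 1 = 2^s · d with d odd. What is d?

279

Halving: 4464 → 2232 → 1116 → 558 → 279; 279 is odd.
So 4464 = 2^4 · 279.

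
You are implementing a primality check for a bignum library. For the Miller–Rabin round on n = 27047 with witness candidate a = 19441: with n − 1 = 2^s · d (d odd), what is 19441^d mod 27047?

n − 1 = 27046 = 2^1 · 13523, so s = 1 and d = 13523.
19441^13523 mod 27047 = 7766.

7766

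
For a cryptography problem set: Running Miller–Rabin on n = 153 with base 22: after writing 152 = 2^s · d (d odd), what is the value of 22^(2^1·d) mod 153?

n − 1 = 152 = 2^3 · 19, so s = 3 and d = 19.
x_0 = 22^19 mod 153 = 40.
x_1 = 40^2 mod 153 = 70.

70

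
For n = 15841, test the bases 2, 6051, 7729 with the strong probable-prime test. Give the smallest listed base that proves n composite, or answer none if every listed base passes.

n − 1 = 15840 = 2^5 · 495, so s = 5 and d = 495.
Base 2: x_0 = 2^495 mod 15841 = 1. x_0 = 1, so 2 is not a witness.
Base 6051: x_0 = 6051^495 mod 15841 = 15840. x_0 = 15840 ≡ −1, so 6051 is not a witness.
Base 7729: x_0 = 7729^495 mod 15841 = 1. x_0 = 1, so 7729 is not a witness.
No listed base is a witness for 15841.

none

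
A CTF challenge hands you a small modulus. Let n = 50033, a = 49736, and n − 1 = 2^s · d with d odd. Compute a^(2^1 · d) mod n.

38563

n − 1 = 50032 = 2^4 · 3127, so s = 4 and d = 3127.
x_0 = 49736^3127 mod 50033 = 41975.
x_1 = 41975^2 mod 50033 = 38563.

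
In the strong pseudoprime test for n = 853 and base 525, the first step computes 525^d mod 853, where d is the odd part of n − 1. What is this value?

n − 1 = 852 = 2^2 · 213, so s = 2 and d = 213.
525^213 mod 853 = 520.

520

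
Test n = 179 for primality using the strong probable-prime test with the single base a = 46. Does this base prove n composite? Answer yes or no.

no

n − 1 = 178 = 2^1 · 89, so s = 1 and d = 89.
Repeated squaring mod 179: 46^1 ≡ 46, 46^2 ≡ 147, 46^4 ≡ 129, 46^8 ≡ 173, 46^16 ≡ 36, 46^32 ≡ 43, 46^64 ≡ 59.
89 = 64 + 16 + 8 + 1, so 46^89 ≡ 59·36·173·46 ≡ 1 (mod 179).
x_0 = 46^89 mod 179 = 1.
x_0 = 1, so 46 is not a witness.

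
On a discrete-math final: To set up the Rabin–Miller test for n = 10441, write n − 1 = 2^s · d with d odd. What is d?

Halving: 10440 → 5220 → 2610 → 1305; 1305 is odd.
So 10440 = 2^3 · 1305.

1305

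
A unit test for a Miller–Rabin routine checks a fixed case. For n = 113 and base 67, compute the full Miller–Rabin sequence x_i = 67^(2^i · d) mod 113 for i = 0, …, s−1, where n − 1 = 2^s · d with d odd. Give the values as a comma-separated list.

n − 1 = 112 = 2^4 · 7, so s = 4 and d = 7.
x_0 = 67^7 mod 113 = 35.
x_1 = 35^2 mod 113 = 95.
x_2 = 95^2 mod 113 = 98.
x_3 = 98^2 mod 113 = 112.

35, 95, 98, 112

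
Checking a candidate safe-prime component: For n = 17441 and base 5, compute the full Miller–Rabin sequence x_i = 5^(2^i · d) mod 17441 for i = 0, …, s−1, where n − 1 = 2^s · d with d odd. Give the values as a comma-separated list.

n − 1 = 17440 = 2^5 · 545, so s = 5 and d = 545.
x_0 = 5^545 mod 17441 = 12253.
x_1 = 12253^2 mod 17441 = 3881.
x_2 = 3881^2 mod 17441 = 10578.
x_3 = 10578^2 mod 17441 = 10069.
x_4 = 10069^2 mod 17441 = 228.

12253, 3881, 10578, 10069, 228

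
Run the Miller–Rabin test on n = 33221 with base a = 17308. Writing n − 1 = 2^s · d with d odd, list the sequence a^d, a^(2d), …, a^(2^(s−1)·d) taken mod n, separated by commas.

n − 1 = 33220 = 2^2 · 8305, so s = 2 and d = 8305.
x_0 = 17308^8305 mod 33221 = 502.
x_1 = 502^2 mod 33221 = 19457.

502, 19457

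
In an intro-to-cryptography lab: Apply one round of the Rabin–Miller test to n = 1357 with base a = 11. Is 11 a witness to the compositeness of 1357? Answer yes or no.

n − 1 = 1356 = 2^2 · 339, so s = 2 and d = 339.
x_0 = 11^339 mod 1357 = 364.
x_0 is neither 1 nor 1356, so continue squaring.
x_1 = 364^2 mod 1357 = 867.
Reached i = s−1 = 1 without hitting −1: 11 is a Miller–Rabin witness and 1357 is composite.

yes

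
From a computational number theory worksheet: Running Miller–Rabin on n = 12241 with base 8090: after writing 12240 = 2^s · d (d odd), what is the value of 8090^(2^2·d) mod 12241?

n − 1 = 12240 = 2^4 · 765, so s = 4 and d = 765.
x_0 = 8090^765 mod 12241 = 4196.
x_1 = 4196^2 mod 12241 = 3858.
x_2 = 3858^2 mod 12241 = 11349.

11349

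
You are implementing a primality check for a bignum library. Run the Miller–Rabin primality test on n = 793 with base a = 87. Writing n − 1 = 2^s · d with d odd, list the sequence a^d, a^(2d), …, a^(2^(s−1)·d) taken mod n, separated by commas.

n − 1 = 792 = 2^3 · 99, so s = 3 and d = 99.
x_0 = 87^99 mod 793 = 586.
x_1 = 586^2 mod 793 = 27.
x_2 = 27^2 mod 793 = 729.

586, 27, 729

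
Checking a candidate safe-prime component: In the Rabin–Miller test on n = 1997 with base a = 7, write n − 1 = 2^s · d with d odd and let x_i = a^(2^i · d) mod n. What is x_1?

n − 1 = 1996 = 2^2 · 499, so s = 2 and d = 499.
By repeated squaring, 7^499 ≡ 1 (mod 1997).
x_0 = 1.
x_1 = 1^2 mod 1997 = 1.

1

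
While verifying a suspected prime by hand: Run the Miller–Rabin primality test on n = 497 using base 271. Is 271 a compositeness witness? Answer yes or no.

yes

n − 1 = 496 = 2^4 · 31, so s = 4 and d = 31.
Repeated squaring mod 497: 271^1 ≡ 271, 271^2 ≡ 382, 271^4 ≡ 303, 271^8 ≡ 361, 271^16 ≡ 107.
31 = 16 + 8 + 4 + 2 + 1, so 271^31 ≡ 107·361·303·382·271 ≡ 299 (mod 497).
x_0 = 271^31 mod 497 = 299.
x_0 is neither 1 nor 496, so continue squaring.
x_1 = 299^2 mod 497 = 438.
x_2 = 438^2 mod 497 = 2.
x_3 = 2^2 mod 497 = 4.
Reached i = s−1 = 3 without hitting −1: 271 is a Miller–Rabin witness and 497 is composite.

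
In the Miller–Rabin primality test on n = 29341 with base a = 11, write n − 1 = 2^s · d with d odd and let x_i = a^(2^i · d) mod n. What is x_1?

n − 1 = 29340 = 2^2 · 7335, so s = 2 and d = 7335.
Repeated squaring mod 29341: 11^1 ≡ 11, 11^2 ≡ 121, 11^4 ≡ 14641, 11^8 ≡ 22876, 11^16 ≡ 14641, 11^32 ≡ 22876, 11^64 ≡ 14641, 11^128 ≡ 22876, 11^256 ≡ 14641, 11^512 ≡ 22876, 11^1024 ≡ 14641, 11^2048 ≡ 22876, 11^4096 ≡ 14641.
7335 = 4096 + 2048 + 1024 + 128 + 32 + 4 + 2 + 1, so 11^7335 ≡ 14641·22876·14641·22876·22876·14641·121·11 ≡ 1331 (mod 29341).
x_0 = 1331.
x_1 = 1331^2 mod 29341 = 11101.

11101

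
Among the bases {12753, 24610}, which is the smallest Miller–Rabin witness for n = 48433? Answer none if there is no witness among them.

12753

n − 1 = 48432 = 2^4 · 3027, so s = 4 and d = 3027.
Base 12753: x_0 = 12753^3027 mod 48433 = 26207. x_0 is neither 1 nor 48432, so continue squaring. x_1 = 26207^2 mod 48433 = 26909. x_2 = 26909^2 mod 48433 = 20931. x_3 = 20931^2 mod 48433 = 30276. Reached i = s−1 = 3 without hitting −1: 12753 is a Miller–Rabin witness and 48433 is composite.
Base 24610: x_0 = 24610^3027 mod 48433 = 5564. x_0 is neither 1 nor 48432, so continue squaring. x_1 = 5564^2 mod 48433 = 9409. x_2 = 9409^2 mod 48433 = 42190. x_3 = 42190^2 mod 48433 = 34917. Reached i = s−1 = 3 without hitting −1: 24610 is a Miller–Rabin witness and 48433 is composite.
The smallest witness among the given bases is 12753.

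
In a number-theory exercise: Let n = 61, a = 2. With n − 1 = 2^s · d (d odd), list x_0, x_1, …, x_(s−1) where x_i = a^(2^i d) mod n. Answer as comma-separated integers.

11, 60

n − 1 = 60 = 2^2 · 15, so s = 2 and d = 15.
x_0 = 2^15 mod 61 = 11.
x_1 = 11^2 mod 61 = 60.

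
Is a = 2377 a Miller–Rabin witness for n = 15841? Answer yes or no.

yes

n − 1 = 15840 = 2^5 · 495, so s = 5 and d = 495.
x_0 = 2377^495 mod 15841 = 2262.
x_0 is neither 1 nor 15840, so continue squaring.
x_1 = 2262^2 mod 15841 = 1.
x_1 = 1 but x_0 ≠ ±1, a nontrivial square root of 1 — 2377 is a witness and 15841 is composite.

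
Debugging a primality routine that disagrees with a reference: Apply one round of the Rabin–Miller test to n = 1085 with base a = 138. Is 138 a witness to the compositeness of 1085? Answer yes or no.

yes

n − 1 = 1084 = 2^2 · 271, so s = 2 and d = 271.
x_0 = 138^271 mod 1085 = 572.
x_0 is neither 1 nor 1084, so continue squaring.
x_1 = 572^2 mod 1085 = 599.
Reached i = s−1 = 1 without hitting −1: 138 is a Miller–Rabin witness and 1085 is composite.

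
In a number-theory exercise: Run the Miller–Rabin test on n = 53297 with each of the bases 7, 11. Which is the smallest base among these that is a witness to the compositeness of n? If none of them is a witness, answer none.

7

n − 1 = 53296 = 2^4 · 3331, so s = 4 and d = 3331.
Base 7: x_0 = 7^3331 mod 53297 = 30558. x_0 is neither 1 nor 53296, so continue squaring. x_1 = 30558^2 mod 53297 = 27924. x_2 = 27924^2 mod 53297 = 14666. x_3 = 14666^2 mod 53297 = 38161. Reached i = s−1 = 3 without hitting −1: 7 is a Miller–Rabin witness and 53297 is composite.
Base 11: x_0 = 11^3331 mod 53297 = 12276. x_0 is neither 1 nor 53296, so continue squaring. x_1 = 12276^2 mod 53297 = 29557. x_2 = 29557^2 mod 53297 = 25122. x_3 = 25122^2 mod 53297 = 25107. Reached i = s−1 = 3 without hitting −1: 11 is a Miller–Rabin witness and 53297 is composite.
The smallest witness among the given bases is 7.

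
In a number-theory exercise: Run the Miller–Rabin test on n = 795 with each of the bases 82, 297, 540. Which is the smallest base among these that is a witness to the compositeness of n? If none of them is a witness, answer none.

82

n − 1 = 794 = 2^1 · 397, so s = 1 and d = 397.
Base 82: x_0 = 82^397 mod 795 = 547. x_0 ∉ {1, 794} and s = 1, so 82 is a Miller–Rabin witness and 795 is composite.
Base 297: x_0 = 297^397 mod 795 = 777. x_0 ∉ {1, 794} and s = 1, so 297 is a Miller–Rabin witness and 795 is composite.
Base 540: x_0 = 540^397 mod 795 = 225. x_0 ∉ {1, 794} and s = 1, so 540 is a Miller–Rabin witness and 795 is composite.
The smallest witness among the given bases is 82.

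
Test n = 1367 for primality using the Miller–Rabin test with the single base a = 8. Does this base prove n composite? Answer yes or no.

no

n − 1 = 1366 = 2^1 · 683, so s = 1 and d = 683.
x_0 = 8^683 mod 1367 = 1.
x_0 = 1, so 8 is not a witness.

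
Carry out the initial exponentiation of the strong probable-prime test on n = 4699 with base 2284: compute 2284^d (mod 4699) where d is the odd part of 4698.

n − 1 = 4698 = 2^1 · 2349, so s = 1 and d = 2349.
By repeated squaring, 2284^2349 ≡ 3921 (mod 4699).

3921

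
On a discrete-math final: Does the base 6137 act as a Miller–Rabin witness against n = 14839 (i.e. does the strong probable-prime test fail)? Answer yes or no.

n − 1 = 14838 = 2^1 · 7419, so s = 1 and d = 7419.
Repeated squaring mod 14839: 6137^1 ≡ 6137, 6137^2 ≡ 1387, 6137^4 ≡ 9538, 6137^8 ≡ 10374, 6137^16 ≡ 7448, 6137^32 ≡ 4522, 6137^64 ≡ 342, 6137^128 ≡ 13091, 6137^256 ≡ 13509, 6137^512 ≡ 3059, 6137^1024 ≡ 8911, 6137^2048 ≡ 2432, 6137^4096 ≡ 8702.
7419 = 4096 + 2048 + 1024 + 128 + 64 + 32 + 16 + 8 + 2 + 1, so 6137^7419 ≡ 8702·2432·8911·13091·342·4522·7448·10374·1387·6137 ≡ 4883 (mod 14839).
x_0 = 6137^7419 mod 14839 = 4883.
x_0 ∉ {1, 14838} and s = 1, so 6137 is a Miller–Rabin witness and 14839 is composite.

yes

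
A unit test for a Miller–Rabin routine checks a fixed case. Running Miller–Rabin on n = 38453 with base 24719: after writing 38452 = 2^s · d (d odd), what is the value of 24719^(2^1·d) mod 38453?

n − 1 = 38452 = 2^2 · 9613, so s = 2 and d = 9613.
x_0 = 24719^9613 mod 38453 = 1.
x_1 = 1^2 mod 38453 = 1.

1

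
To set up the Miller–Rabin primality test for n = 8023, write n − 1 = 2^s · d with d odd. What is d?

4011

Halving: 8022 → 4011; 4011 is odd.
So 8022 = 2^1 · 4011.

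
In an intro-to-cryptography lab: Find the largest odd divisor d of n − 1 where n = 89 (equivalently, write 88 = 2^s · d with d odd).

Halving: 88 → 44 → 22 → 11; 11 is odd.
So 88 = 2^3 · 11.

11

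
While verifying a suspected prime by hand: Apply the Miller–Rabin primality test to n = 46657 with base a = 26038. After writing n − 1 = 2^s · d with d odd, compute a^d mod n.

n − 1 = 46656 = 2^6 · 729, so s = 6 and d = 729.
Repeated squaring mod 46657: 26038^1 ≡ 26038, 26038^2 ≡ 4577, 26038^4 ≡ 46593, 26038^8 ≡ 4096, 26038^16 ≡ 27353, 26038^32 ≡ 41614, 26038^64 ≡ 3784, 26038^128 ≡ 41614, 26038^256 ≡ 3784, 26038^512 ≡ 41614.
729 = 512 + 128 + 64 + 16 + 8 + 1, so 26038^729 ≡ 41614·41614·3784·27353·4096·26038 ≡ 29340 (mod 46657).

29340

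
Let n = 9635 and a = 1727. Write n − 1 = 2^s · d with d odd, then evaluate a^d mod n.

3752

n − 1 = 9634 = 2^1 · 4817, so s = 1 and d = 4817.
1727^4817 mod 9635 = 3752.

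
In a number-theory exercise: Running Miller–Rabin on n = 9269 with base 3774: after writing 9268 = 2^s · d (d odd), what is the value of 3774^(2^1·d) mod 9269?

8219

n − 1 = 9268 = 2^2 · 2317, so s = 2 and d = 2317.
x_0 = 3774^2317 mod 9269 = 680.
x_1 = 680^2 mod 9269 = 8219.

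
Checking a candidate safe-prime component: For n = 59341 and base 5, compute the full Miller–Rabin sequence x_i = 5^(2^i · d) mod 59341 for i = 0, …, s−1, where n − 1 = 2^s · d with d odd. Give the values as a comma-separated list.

59340, 1

n − 1 = 59340 = 2^2 · 14835, so s = 2 and d = 14835.
x_0 = 5^14835 mod 59341 = 59340.
x_1 = 59340^2 mod 59341 = 1.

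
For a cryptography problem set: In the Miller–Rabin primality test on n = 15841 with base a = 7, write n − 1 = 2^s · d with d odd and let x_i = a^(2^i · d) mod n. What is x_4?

n − 1 = 15840 = 2^5 · 495, so s = 5 and d = 495.
x_0 = 7^495 mod 15841 = 12432.
x_1 = 12432^2 mod 15841 = 9828.
x_2 = 9828^2 mod 15841 = 7007.
x_3 = 7007^2 mod 15841 = 6790.
x_4 = 6790^2 mod 15841 = 6790.

6790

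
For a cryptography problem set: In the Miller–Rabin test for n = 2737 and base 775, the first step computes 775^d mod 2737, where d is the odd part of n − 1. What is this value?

2281

n − 1 = 2736 = 2^4 · 171, so s = 4 and d = 171.
Repeated squaring mod 2737: 775^1 ≡ 775, 775^2 ≡ 1222, 775^4 ≡ 1619, 775^8 ≡ 1852, 775^16 ≡ 443, 775^32 ≡ 1922, 775^64 ≡ 1871, 775^128 ≡ 18.
171 = 128 + 32 + 8 + 2 + 1, so 775^171 ≡ 18·1922·1852·1222·775 ≡ 2281 (mod 2737).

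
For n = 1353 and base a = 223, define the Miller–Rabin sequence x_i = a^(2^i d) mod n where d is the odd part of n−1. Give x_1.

n − 1 = 1352 = 2^3 · 169, so s = 3 and d = 169.
Repeated squaring mod 1353: 223^1 ≡ 223, 223^2 ≡ 1021, 223^4 ≡ 631, 223^8 ≡ 379, 223^16 ≡ 223, 223^32 ≡ 1021, 223^64 ≡ 631, 223^128 ≡ 379.
169 = 128 + 32 + 8 + 1, so 223^169 ≡ 379·1021·379·223 ≡ 631 (mod 1353).
x_0 = 631.
x_1 = 631^2 mod 1353 = 379.

379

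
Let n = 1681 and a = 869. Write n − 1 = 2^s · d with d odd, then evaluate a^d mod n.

1239

n − 1 = 1680 = 2^4 · 105, so s = 4 and d = 105.
By repeated squaring, 869^105 ≡ 1239 (mod 1681).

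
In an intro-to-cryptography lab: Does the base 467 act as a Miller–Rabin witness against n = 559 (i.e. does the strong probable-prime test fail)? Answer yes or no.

n − 1 = 558 = 2^1 · 279, so s = 1 and d = 279.
Repeated squaring mod 559: 467^1 ≡ 467, 467^2 ≡ 79, 467^4 ≡ 92, 467^8 ≡ 79, 467^16 ≡ 92, 467^32 ≡ 79, 467^64 ≡ 92, 467^128 ≡ 79, 467^256 ≡ 92.
279 = 256 + 16 + 4 + 2 + 1, so 467^279 ≡ 92·92·92·79·467 ≡ 558 (mod 559).
x_0 = 467^279 mod 559 = 558.
x_0 = 558 ≡ −1, so 467 is not a witness.

no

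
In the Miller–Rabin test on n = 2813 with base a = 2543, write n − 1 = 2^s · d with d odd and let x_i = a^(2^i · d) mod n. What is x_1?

2713

n − 1 = 2812 = 2^2 · 703, so s = 2 and d = 703.
x_0 = 2543^703 mod 2813 = 2548.
x_1 = 2548^2 mod 2813 = 2713.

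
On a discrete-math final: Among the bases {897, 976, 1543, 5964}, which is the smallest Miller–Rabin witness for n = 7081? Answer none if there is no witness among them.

none

n − 1 = 7080 = 2^3 · 885, so s = 3 and d = 885.
Base 897: x_0 = 897^885 mod 7081 = 1876. x_0 is neither 1 nor 7080, so continue squaring. x_1 = 1876^2 mod 7081 = 119. x_2 = 119^2 mod 7081 = 7080. x_2 ≡ −1, so 897 is not a witness.
Base 976: x_0 = 976^885 mod 7081 = 6962. x_0 is neither 1 nor 7080, so continue squaring. x_1 = 6962^2 mod 7081 = 7080. x_1 ≡ −1, so 976 is not a witness.
Base 1543: x_0 = 1543^885 mod 7081 = 355. x_0 is neither 1 nor 7080, so continue squaring. x_1 = 355^2 mod 7081 = 5648. x_2 = 5648^2 mod 7081 = 7080. x_2 ≡ −1, so 1543 is not a witness.
Base 5964: x_0 = 5964^885 mod 7081 = 1117. x_0 is neither 1 nor 7080, so continue squaring. x_1 = 1117^2 mod 7081 = 1433. x_2 = 1433^2 mod 7081 = 7080. x_2 ≡ −1, so 5964 is not a witness.
No listed base is a witness for 7081.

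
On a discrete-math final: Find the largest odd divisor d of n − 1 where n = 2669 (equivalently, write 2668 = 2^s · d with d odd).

Halving: 2668 → 1334 → 667; 667 is odd.
So 2668 = 2^2 · 667.

667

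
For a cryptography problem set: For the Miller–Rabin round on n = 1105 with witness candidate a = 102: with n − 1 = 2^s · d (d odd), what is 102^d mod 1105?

697

n − 1 = 1104 = 2^4 · 69, so s = 4 and d = 69.
Repeated squaring mod 1105: 102^1 ≡ 102, 102^2 ≡ 459, 102^4 ≡ 731, 102^8 ≡ 646, 102^16 ≡ 731, 102^32 ≡ 646, 102^64 ≡ 731.
69 = 64 + 4 + 1, so 102^69 ≡ 731·731·102 ≡ 697 (mod 1105).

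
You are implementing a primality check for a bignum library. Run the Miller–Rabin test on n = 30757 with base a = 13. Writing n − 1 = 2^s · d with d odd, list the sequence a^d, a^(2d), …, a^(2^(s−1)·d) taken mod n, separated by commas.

30756, 1

n − 1 = 30756 = 2^2 · 7689, so s = 2 and d = 7689.
x_0 = 13^7689 mod 30757 = 30756.
x_1 = 30756^2 mod 30757 = 1.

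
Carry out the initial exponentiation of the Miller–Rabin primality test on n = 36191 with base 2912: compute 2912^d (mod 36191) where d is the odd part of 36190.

n − 1 = 36190 = 2^1 · 18095, so s = 1 and d = 18095.
2912^18095 mod 36191 = 36190.

36190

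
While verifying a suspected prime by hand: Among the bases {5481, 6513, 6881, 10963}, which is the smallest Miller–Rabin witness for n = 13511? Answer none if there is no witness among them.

n − 1 = 13510 = 2^1 · 6755, so s = 1 and d = 6755.
Base 5481: x_0 = 5481^6755 mod 13511 = 808. x_0 ∉ {1, 13510} and s = 1, so 5481 is a Miller–Rabin witness and 13511 is composite.
Base 6513: x_0 = 6513^6755 mod 13511 = 4632. x_0 ∉ {1, 13510} and s = 1, so 6513 is a Miller–Rabin witness and 13511 is composite.
Base 6881: x_0 = 6881^6755 mod 13511 = 12621. x_0 ∉ {1, 13510} and s = 1, so 6881 is a Miller–Rabin witness and 13511 is composite.
Base 10963: x_0 = 10963^6755 mod 13511 = 6805. x_0 ∉ {1, 13510} and s = 1, so 10963 is a Miller–Rabin witness and 13511 is composite.
The smallest witness among the given bases is 5481.

5481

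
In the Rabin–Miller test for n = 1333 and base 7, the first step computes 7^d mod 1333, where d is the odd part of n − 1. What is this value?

n − 1 = 1332 = 2^2 · 333, so s = 2 and d = 333.
Repeated squaring mod 1333: 7^1 ≡ 7, 7^2 ≡ 49, 7^4 ≡ 1068, 7^8 ≡ 909, 7^16 ≡ 1154, 7^32 ≡ 49, 7^64 ≡ 1068, 7^128 ≡ 909, 7^256 ≡ 1154.
333 = 256 + 64 + 8 + 4 + 1, so 7^333 ≡ 1154·1068·909·1068·7 ≡ 343 (mod 1333).

343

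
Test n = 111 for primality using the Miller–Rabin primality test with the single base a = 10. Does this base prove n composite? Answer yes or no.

yes

n − 1 = 110 = 2^1 · 55, so s = 1 and d = 55.
Repeated squaring mod 111: 10^1 ≡ 10, 10^2 ≡ 100, 10^4 ≡ 10, 10^8 ≡ 100, 10^16 ≡ 10, 10^32 ≡ 100.
55 = 32 + 16 + 4 + 2 + 1, so 10^55 ≡ 100·10·10·100·10 ≡ 10 (mod 111).
x_0 = 10^55 mod 111 = 10.
x_0 ∉ {1, 110} and s = 1, so 10 is a Miller–Rabin witness and 111 is composite.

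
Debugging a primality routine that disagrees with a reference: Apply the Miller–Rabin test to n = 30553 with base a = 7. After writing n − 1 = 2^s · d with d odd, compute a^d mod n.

4117

n − 1 = 30552 = 2^3 · 3819, so s = 3 and d = 3819.
Repeated squaring mod 30553: 7^1 ≡ 7, 7^2 ≡ 49, 7^4 ≡ 2401, 7^8 ≡ 20837, 7^16 ≡ 22439, 7^32 ≡ 25834, 7^64 ≡ 26377, 7^128 ≡ 23766, 7^256 ≡ 19998, 7^512 ≡ 11787, 7^1024 ≡ 8878, 7^2048 ≡ 22697.
3819 = 2048 + 1024 + 512 + 128 + 64 + 32 + 8 + 2 + 1, so 7^3819 ≡ 22697·8878·11787·23766·26377·25834·20837·49·7 ≡ 4117 (mod 30553).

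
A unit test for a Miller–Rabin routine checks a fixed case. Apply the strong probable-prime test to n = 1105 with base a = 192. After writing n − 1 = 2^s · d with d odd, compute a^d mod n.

337

n − 1 = 1104 = 2^4 · 69, so s = 4 and d = 69.
192^69 mod 1105 = 337.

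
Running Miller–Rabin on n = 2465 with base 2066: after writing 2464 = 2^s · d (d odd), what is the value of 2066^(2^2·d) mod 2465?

1886

n − 1 = 2464 = 2^5 · 77, so s = 5 and d = 77.
x_0 = 2066^77 mod 2465 = 2031.
x_1 = 2031^2 mod 2465 = 1016.
x_2 = 1016^2 mod 2465 = 1886.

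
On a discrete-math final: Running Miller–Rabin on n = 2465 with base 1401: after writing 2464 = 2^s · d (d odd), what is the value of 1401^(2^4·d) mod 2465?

n − 1 = 2464 = 2^5 · 77, so s = 5 and d = 77.
x_0 = 1401^77 mod 2465 = 1536.
x_1 = 1536^2 mod 2465 = 291.
x_2 = 291^2 mod 2465 = 871.
x_3 = 871^2 mod 2465 = 1886.
x_4 = 1886^2 mod 2465 = 1.

1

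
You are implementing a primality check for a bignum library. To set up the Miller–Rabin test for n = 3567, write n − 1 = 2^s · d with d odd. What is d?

1783

Halving: 3566 → 1783; 1783 is odd.
So 3566 = 2^1 · 1783.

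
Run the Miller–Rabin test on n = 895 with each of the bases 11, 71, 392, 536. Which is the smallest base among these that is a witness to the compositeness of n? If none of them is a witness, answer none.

11

n − 1 = 894 = 2^1 · 447, so s = 1 and d = 447.
Base 11: x_0 = 11^447 mod 895 = 416. x_0 ∉ {1, 894} and s = 1, so 11 is a Miller–Rabin witness and 895 is composite.
Base 71: x_0 = 71^447 mod 895 = 866. x_0 ∉ {1, 894} and s = 1, so 71 is a Miller–Rabin witness and 895 is composite.
Base 392: x_0 = 392^447 mod 895 = 813. x_0 ∉ {1, 894} and s = 1, so 392 is a Miller–Rabin witness and 895 is composite.
Base 536: x_0 = 536^447 mod 895 = 536. x_0 ∉ {1, 894} and s = 1, so 536 is a Miller–Rabin witness and 895 is composite.
The smallest witness among the given bases is 11.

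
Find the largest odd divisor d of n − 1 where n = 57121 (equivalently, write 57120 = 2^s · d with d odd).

1785

Halving: 57120 → 28560 → 14280 → 7140 → 3570 → 1785; 1785 is odd.
So 57120 = 2^5 · 1785.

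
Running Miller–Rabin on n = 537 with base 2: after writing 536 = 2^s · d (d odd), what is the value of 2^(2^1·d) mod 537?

280

n − 1 = 536 = 2^3 · 67, so s = 3 and d = 67.
x_0 = 2^67 mod 537 = 455.
x_1 = 455^2 mod 537 = 280.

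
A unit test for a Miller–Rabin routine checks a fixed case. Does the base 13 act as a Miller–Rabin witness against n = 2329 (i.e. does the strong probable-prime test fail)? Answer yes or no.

n − 1 = 2328 = 2^3 · 291, so s = 3 and d = 291.
By repeated squaring, 13^291 ≡ 2146 (mod 2329).
x_0 = 13^291 mod 2329 = 2146.
x_0 is neither 1 nor 2328, so continue squaring.
x_1 = 2146^2 mod 2329 = 883.
x_2 = 883^2 mod 2329 = 1803.
Reached i = s−1 = 2 without hitting −1: 13 is a Miller–Rabin witness and 2329 is composite.

yes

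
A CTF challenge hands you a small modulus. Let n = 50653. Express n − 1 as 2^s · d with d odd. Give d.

Halving: 50652 → 25326 → 12663; 12663 is odd.
So 50652 = 2^2 · 12663.

12663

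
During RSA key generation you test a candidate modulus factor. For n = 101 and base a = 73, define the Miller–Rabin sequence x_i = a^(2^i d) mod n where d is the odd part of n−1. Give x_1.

100

n − 1 = 100 = 2^2 · 25, so s = 2 and d = 25.
Repeated squaring mod 101: 73^1 ≡ 73, 73^2 ≡ 77, 73^4 ≡ 71, 73^8 ≡ 92, 73^16 ≡ 81.
25 = 16 + 8 + 1, so 73^25 ≡ 81·92·73 ≡ 10 (mod 101).
x_0 = 10.
x_1 = 10^2 mod 101 = 100.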